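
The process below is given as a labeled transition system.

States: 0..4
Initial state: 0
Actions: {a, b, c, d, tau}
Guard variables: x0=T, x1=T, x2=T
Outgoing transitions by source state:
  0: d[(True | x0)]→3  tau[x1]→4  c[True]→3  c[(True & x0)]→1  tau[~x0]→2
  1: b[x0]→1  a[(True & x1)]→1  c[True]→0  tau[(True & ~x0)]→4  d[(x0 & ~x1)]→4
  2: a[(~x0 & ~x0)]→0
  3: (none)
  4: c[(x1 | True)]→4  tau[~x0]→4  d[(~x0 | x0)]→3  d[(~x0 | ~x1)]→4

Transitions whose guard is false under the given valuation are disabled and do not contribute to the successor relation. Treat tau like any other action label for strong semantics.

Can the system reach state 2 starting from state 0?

Answer: UNREACHABLE

Analysis:
Guard filter leaves 9 enabled edge(s).
Layer 0: {0}
Layer 1: {1,3,4}  now seen {0,1,3,4}
R = {0,1,3,4}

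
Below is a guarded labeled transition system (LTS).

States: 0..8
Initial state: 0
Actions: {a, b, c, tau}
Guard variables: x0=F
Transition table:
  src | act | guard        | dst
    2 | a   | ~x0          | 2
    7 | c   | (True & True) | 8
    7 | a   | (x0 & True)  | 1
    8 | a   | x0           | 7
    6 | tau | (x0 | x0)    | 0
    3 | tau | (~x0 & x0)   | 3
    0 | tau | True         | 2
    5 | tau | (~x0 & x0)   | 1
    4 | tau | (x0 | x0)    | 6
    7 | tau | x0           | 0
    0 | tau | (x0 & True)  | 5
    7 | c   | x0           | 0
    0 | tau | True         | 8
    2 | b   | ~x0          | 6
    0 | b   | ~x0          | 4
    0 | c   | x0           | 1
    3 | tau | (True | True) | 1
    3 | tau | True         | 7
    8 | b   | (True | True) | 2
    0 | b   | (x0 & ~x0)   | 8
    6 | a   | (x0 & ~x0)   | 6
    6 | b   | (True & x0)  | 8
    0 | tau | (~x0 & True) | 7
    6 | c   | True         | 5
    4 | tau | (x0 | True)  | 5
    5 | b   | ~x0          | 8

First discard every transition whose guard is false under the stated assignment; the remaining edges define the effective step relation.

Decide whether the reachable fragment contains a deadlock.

Reach set: {0,2,4,5,6,7,8}
  0: b→4  tau→2  tau→7  tau→8  [deg 4]
  2: a→2  b→6  [deg 2]
  4: tau→5  [deg 1]
  5: b→8  [deg 1]
  6: c→5  [deg 1]
  7: c→8  [deg 1]
  8: b→2  [deg 1]

Answer: DEADLOCK-FREE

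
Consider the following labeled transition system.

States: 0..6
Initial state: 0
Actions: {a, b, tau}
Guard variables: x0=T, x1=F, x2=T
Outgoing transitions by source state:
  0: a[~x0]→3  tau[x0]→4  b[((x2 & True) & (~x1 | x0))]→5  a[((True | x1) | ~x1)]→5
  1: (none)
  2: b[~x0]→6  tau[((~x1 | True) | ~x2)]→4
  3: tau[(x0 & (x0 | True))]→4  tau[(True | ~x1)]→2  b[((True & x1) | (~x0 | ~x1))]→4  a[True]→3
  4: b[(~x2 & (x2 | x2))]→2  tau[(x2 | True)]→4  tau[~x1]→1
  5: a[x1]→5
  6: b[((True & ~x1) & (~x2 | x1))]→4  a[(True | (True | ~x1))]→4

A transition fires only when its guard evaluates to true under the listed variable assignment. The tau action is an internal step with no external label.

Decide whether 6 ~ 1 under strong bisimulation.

Refine partition for ~:
  π0 = {{0,1,2,3,4,5,6}}
  π1 = {{0,3},{1,5},{2,4},{6}}
  π2 = {{0},{1,5},{2},{3},{4},{6}}
Fixed point at round 3; 6 class(es).
6∈{6}, 1∈{1,5}

Answer: NOT BISIMILAR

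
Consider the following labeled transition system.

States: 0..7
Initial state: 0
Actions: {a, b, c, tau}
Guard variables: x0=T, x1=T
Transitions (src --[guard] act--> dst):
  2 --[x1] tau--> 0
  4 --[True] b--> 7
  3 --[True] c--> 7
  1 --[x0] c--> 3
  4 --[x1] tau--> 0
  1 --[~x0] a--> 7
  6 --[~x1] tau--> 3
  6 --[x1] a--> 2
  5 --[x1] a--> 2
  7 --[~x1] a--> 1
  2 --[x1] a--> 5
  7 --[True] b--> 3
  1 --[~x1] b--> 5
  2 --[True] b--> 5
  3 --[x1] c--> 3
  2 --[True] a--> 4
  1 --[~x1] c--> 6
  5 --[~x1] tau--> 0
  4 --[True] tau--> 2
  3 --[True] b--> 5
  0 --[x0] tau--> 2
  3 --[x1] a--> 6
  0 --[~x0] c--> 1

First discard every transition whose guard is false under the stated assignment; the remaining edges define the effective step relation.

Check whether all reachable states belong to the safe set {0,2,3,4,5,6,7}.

Inv-set: {0,2,3,4,5,6,7}
R = {0,2,3,4,5,6,7}
  0: ok
  2: ok
  3: ok
  4: ok
  5: ok
  6: ok
  7: ok

Answer: INVARIANT HOLDS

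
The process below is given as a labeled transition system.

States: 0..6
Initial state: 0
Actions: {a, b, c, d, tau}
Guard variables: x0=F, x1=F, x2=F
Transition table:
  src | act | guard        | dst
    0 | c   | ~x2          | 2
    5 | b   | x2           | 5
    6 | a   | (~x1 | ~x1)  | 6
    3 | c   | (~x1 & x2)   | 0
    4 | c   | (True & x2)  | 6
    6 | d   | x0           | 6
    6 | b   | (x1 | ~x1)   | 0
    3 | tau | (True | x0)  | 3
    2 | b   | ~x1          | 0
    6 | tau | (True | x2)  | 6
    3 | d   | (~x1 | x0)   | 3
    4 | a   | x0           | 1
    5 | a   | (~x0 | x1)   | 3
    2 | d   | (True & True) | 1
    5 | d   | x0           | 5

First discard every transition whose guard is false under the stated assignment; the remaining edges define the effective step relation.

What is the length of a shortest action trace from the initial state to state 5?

Breadth-first toward 5:
  depth 0: {0}
  depth 1: {2}
  depth 2: {1}
5 never appears.

Answer: UNREACHABLE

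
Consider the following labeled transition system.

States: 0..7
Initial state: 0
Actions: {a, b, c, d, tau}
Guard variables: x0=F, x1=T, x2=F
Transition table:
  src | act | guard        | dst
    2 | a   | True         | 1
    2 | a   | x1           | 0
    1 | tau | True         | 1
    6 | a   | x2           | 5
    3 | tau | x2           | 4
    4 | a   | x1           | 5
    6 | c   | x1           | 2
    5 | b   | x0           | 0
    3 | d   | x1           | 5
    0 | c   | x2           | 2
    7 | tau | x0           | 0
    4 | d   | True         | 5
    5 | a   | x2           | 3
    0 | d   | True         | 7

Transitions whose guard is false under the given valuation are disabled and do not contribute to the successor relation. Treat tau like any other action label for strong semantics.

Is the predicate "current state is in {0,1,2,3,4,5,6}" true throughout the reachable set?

Inv-set: {0,1,2,3,4,5,6}
Reach set: {0,7}
  0: safe
  7: outside
witness against invariant: d → 7

Answer: INVARIANT VIOLATED at state 7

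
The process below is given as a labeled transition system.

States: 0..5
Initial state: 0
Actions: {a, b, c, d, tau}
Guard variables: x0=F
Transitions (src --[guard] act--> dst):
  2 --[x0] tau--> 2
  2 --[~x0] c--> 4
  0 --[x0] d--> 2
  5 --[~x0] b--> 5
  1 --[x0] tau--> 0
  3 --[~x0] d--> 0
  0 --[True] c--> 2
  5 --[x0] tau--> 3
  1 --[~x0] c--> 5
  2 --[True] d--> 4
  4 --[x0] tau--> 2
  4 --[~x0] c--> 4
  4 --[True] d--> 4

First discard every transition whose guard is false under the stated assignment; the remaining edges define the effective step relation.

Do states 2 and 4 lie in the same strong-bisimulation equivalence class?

Refine partition for ~:
  P[0] = {{0,1,2,3,4,5}}
  P[1] = {{0,1},{2,4},{3},{5}}
  P[2] = {{0},{1},{2,4},{3},{5}}
5 equivalence class(es) (converged in 3)
class of 2: {2,4}; class of 4: {2,4}

Answer: BISIMILAR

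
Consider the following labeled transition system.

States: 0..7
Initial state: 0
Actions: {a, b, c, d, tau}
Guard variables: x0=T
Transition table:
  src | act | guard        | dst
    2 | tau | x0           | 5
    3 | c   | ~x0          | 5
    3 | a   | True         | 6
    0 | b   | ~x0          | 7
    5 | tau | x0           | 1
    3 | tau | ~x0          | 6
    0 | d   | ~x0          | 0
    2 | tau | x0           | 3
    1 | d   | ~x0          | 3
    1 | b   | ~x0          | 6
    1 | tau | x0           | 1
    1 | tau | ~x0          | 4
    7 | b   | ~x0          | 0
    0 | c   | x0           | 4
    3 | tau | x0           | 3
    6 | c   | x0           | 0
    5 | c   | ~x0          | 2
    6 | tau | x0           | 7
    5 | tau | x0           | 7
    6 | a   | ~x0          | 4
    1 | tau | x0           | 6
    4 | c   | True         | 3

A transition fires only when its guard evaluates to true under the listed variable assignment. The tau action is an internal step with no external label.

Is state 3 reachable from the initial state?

Answer: REACHABLE

Trace:
12 transition(s) survive guard evaluation.
L0 = {0}
L1 = {4}  cumulative {0,4}
L2 = {3}  cumulative {0,3,4}
L3 = {6}  cumulative {0,3,4,6}
L4 = {7}  cumulative {0,3,4,6,7}
Reach set: {0,3,4,6,7}
Path to 3: c·c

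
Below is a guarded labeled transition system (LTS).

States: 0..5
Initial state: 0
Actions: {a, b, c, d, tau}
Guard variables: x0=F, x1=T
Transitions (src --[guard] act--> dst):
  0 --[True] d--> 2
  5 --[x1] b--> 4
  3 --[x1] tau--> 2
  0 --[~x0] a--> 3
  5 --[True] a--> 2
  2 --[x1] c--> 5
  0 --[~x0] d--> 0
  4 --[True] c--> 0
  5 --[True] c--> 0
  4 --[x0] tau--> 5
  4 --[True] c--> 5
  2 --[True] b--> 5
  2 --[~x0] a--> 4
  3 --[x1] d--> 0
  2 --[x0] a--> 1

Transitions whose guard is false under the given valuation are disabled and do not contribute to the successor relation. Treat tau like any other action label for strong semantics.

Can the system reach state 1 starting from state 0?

After dropping false guards: 13 live edges.
L0 = {0}
L1 = {2,3}  cumulative {0,2,3}
L2 = {4,5}  cumulative {0,2,3,4,5}
Reach set: {0,2,3,4,5}

Answer: UNREACHABLE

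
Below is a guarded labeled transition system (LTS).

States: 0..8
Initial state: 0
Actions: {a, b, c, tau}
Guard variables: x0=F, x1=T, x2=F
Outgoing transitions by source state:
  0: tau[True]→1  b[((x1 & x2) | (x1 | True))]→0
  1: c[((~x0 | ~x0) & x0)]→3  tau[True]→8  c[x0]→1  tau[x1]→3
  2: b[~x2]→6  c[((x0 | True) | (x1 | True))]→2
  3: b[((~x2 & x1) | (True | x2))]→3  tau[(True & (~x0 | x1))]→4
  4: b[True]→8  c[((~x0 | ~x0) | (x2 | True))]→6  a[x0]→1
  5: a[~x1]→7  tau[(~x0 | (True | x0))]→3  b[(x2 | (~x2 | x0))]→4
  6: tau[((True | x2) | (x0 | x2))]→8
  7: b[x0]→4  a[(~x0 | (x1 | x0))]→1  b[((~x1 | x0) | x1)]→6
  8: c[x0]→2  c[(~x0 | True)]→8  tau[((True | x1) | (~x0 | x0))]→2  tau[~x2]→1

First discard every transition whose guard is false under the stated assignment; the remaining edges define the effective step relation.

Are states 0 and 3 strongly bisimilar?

Answer: NOT BISIMILAR

Analysis:
Compute ~ classes (split until stable):
  round 0: {{0,1,2,3,4,5,6,7,8}}
  round 1: {{0,3,5},{1,6},{2,4},{7},{8}}
  round 2: {{0},{1},{2},{3},{4},{5},{6},{7},{8}}
9 equivalence class(es) (converged in 3)
class of 0: {0}; class of 3: {3}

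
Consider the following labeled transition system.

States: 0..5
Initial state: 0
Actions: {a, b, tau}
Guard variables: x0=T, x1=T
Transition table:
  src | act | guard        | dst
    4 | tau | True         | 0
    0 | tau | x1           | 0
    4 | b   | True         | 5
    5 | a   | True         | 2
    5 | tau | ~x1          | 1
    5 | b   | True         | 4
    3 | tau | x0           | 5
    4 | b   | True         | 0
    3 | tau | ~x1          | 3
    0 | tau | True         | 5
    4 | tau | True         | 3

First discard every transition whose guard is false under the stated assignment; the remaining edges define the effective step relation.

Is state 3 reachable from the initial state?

Guard filter leaves 9 enabled edge(s).
depth 0: {0}
depth 1: {5}  now seen {0,5}
depth 2: {2,4}  now seen {0,2,4,5}
depth 3: {3}  now seen {0,2,3,4,5}
Reach set: {0,2,3,4,5}
Path to 3: tau·b·tau

Answer: REACHABLE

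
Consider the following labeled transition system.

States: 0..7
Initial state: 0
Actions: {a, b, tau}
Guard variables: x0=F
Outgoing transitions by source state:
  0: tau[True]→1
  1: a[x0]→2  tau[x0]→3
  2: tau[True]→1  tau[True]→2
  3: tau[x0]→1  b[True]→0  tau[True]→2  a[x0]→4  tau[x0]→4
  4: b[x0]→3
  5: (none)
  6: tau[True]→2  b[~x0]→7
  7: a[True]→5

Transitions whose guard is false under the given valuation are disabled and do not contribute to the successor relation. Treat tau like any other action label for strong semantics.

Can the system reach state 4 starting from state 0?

8 transition(s) survive guard evaluation.
depth 0: {0}
depth 1: {1}  cumulative {0,1}
Reachable = {0,1}

Answer: UNREACHABLE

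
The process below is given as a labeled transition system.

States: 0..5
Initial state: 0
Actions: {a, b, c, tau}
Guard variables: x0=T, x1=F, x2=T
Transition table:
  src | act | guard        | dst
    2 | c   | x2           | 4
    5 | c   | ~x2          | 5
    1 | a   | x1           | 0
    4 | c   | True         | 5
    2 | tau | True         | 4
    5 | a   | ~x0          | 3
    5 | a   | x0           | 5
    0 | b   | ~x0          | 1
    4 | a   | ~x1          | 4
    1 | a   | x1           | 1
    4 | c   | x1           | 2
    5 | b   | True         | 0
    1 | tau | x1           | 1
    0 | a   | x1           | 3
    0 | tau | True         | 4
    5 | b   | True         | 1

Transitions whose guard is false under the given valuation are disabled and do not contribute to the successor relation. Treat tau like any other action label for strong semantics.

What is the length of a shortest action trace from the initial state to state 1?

BFS to 1:
  L0 = {0}
  L1 = {4}
  L2 = {5}
  L3 = {1}
first hit 1 at d=3 via tau·c·b

Answer: 3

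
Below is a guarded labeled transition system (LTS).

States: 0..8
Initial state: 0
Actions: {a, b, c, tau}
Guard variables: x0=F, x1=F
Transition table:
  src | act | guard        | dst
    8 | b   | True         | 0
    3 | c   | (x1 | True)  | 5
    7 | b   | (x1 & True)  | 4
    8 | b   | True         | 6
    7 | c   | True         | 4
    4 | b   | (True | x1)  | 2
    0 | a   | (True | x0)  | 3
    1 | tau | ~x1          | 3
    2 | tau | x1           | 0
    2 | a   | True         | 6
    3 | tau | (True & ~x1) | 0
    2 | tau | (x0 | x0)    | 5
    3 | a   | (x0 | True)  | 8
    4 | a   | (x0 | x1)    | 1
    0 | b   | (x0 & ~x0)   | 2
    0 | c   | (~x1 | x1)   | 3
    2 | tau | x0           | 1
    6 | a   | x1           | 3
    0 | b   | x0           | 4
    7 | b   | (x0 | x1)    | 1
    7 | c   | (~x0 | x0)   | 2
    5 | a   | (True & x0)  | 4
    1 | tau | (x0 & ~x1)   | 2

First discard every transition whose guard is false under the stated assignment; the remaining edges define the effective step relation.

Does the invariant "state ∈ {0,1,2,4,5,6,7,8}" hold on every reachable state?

Answer: INVARIANT VIOLATED at state 3

Trace:
Safe = {0,1,2,4,5,6,7,8}
Reachable = {0,3,5,6,8}
  0: ok
  3: outside
  5: ok
  6: ok
  8: ok
witness against invariant: a → 3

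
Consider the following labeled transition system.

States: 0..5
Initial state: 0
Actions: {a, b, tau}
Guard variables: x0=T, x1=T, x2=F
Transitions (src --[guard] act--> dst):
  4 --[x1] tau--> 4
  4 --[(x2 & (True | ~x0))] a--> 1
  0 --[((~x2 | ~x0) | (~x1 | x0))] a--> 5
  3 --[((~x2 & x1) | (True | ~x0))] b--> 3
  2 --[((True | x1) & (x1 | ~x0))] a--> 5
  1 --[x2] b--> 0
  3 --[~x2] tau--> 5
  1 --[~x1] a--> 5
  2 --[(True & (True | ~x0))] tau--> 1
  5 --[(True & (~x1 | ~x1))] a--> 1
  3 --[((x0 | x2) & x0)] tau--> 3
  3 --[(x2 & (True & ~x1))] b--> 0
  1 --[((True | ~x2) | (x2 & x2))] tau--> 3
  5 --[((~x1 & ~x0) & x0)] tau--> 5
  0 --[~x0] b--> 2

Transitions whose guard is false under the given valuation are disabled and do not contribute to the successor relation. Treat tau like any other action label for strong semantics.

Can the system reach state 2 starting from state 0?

After dropping false guards: 8 live edges.
depth 0: {0}
depth 1: {5}  now seen {0,5}
Reach set: {0,5}

Answer: UNREACHABLE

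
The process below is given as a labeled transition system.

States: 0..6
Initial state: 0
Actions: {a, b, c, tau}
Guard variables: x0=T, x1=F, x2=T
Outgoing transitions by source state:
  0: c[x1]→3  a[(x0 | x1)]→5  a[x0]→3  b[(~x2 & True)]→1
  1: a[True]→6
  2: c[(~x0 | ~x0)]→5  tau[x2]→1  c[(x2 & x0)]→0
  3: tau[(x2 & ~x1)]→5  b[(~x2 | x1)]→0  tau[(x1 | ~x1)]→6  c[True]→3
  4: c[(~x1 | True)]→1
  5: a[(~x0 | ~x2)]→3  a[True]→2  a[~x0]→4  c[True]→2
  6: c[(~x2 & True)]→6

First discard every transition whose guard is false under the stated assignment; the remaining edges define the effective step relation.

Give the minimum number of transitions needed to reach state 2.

BFS to 2:
  L0 = {0}
  L1 = {3,5}
  L2 = {2,6}
2 enters at depth 2; path a·a

Answer: 2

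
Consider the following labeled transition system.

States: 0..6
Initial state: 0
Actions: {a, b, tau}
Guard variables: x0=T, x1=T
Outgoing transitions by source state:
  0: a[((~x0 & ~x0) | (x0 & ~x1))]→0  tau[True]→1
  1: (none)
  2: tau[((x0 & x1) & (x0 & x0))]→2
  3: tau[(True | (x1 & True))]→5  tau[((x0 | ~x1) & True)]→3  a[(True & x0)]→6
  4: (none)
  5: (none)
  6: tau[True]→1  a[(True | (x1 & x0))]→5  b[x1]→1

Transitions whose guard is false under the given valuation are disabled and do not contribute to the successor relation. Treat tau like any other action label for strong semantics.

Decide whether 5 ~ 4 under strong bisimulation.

Answer: BISIMILAR

Analysis:
Bisimulation quotient by refinement:
  π0 = {{0,1,2,3,4,5,6}}
  π1 = {{0,2},{1,4,5},{3},{6}}
  π2 = {{0},{1,4,5},{2},{3},{6}}
stable after 3 split(s): 5 block(s)
class of 5: {1,4,5}; class of 4: {1,4,5}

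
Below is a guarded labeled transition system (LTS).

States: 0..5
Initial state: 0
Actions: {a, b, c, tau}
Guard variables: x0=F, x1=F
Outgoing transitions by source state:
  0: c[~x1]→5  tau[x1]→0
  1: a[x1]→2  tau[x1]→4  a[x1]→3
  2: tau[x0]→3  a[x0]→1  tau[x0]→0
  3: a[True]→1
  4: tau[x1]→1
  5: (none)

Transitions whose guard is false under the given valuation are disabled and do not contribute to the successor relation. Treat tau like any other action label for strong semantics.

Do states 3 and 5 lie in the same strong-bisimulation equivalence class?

Refine partition for ~:
  π0 = {{0,1,2,3,4,5}}
  π1 = {{0},{1,2,4,5},{3}}
3 equivalence class(es) (converged in 2)
class of 3: {3}; class of 5: {1,2,4,5}

Answer: NOT BISIMILAR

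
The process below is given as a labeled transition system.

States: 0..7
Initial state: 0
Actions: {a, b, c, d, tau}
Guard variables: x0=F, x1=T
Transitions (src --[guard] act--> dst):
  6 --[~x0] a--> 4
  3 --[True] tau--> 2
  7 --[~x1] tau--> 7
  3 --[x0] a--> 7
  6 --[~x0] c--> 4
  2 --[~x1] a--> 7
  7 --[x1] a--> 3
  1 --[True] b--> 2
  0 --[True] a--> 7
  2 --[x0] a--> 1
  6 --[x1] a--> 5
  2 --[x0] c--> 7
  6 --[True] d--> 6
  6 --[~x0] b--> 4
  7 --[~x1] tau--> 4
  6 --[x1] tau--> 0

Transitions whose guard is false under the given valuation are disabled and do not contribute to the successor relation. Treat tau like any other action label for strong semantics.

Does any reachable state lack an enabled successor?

Answer: DEADLOCK at state 2

Working:
Reach set: {0,2,3,7}
  0: a→7  [1 exit(s)]
  2: ∅  [STUCK]
  3: tau→2  [1 exit(s)]
  7: a→3  [1 exit(s)]
witness 2: a·a·tau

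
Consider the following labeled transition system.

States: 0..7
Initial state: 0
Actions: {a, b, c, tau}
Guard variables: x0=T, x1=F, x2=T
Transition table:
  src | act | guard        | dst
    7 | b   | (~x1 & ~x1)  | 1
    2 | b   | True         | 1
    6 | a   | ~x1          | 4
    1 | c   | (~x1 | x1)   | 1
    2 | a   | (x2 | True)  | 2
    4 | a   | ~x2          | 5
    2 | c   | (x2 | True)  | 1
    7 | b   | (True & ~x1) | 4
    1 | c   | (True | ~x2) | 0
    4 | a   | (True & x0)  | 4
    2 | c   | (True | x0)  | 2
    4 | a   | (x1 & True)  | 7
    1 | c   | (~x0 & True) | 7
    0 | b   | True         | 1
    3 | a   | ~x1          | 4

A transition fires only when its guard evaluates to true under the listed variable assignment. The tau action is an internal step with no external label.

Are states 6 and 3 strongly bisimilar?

Compute ~ classes (split until stable):
  P[0] = {{0,1,2,3,4,5,6,7}}
  P[1] = {{0,7},{1},{2},{3,4,6},{5}}
  P[2] = {{0},{1},{2},{3,4,6},{5},{7}}
6 equivalence class(es) (converged in 3)
6∈{3,4,6}, 3∈{3,4,6}

Answer: BISIMILAR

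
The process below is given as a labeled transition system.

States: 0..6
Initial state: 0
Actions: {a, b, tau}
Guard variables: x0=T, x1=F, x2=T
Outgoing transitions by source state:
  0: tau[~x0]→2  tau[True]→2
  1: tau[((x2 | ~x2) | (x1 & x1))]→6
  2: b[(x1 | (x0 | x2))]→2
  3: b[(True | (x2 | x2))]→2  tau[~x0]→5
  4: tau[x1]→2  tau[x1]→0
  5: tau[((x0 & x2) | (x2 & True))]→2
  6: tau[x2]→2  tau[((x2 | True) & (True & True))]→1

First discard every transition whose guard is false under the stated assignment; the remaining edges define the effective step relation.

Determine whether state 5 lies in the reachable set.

Answer: UNREACHABLE

Analysis:
After dropping false guards: 7 live edges.
L0 = {0}
L1 = {2}  now seen {0,2}
R = {0,2}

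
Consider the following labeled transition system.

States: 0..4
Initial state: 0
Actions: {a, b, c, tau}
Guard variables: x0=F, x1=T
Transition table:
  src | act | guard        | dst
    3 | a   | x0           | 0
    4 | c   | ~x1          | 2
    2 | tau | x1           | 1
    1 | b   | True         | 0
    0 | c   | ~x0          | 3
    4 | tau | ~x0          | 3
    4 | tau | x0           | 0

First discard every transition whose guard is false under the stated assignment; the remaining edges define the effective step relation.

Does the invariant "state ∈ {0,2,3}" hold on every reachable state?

Answer: INVARIANT HOLDS

Trace:
Allowed set {0,2,3}
Reachable = {0,3}
  0: ok
  3: ok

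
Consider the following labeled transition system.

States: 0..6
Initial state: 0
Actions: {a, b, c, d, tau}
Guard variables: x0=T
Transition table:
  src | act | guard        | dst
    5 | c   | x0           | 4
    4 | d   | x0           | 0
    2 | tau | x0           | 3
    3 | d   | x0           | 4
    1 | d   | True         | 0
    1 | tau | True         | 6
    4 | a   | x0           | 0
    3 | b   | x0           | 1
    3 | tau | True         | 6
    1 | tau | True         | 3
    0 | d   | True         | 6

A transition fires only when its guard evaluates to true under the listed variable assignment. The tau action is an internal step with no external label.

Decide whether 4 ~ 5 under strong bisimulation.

Compute ~ classes (split until stable):
  π0 = {{0,1,2,3,4,5,6}}
  π1 = {{0},{1},{2},{3},{4},{5},{6}}
Fixed point at round 2; 7 class(es).
class of 4: {4}; class of 5: {5}

Answer: NOT BISIMILAR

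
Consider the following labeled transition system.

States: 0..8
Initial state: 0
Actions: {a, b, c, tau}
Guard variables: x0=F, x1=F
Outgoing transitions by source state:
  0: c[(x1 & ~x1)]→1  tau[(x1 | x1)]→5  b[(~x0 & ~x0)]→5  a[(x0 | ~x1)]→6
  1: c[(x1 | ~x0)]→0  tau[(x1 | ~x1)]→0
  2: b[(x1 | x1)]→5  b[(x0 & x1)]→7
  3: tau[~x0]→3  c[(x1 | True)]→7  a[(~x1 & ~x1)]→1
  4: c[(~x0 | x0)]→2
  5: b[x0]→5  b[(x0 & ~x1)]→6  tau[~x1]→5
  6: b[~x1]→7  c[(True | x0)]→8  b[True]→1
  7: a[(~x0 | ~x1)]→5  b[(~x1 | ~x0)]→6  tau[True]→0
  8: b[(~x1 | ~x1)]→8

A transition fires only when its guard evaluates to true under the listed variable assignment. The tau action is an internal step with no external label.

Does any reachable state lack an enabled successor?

Reach set: {0,1,5,6,7,8}
  0: a→6  b→5  [2 out]
  1: c→0  tau→0  [2 out]
  5: tau→5  [1 out]
  6: b→1  b→7  c→8  [3 out]
  7: a→5  b→6  tau→0  [3 out]
  8: b→8  [1 out]

Answer: DEADLOCK-FREE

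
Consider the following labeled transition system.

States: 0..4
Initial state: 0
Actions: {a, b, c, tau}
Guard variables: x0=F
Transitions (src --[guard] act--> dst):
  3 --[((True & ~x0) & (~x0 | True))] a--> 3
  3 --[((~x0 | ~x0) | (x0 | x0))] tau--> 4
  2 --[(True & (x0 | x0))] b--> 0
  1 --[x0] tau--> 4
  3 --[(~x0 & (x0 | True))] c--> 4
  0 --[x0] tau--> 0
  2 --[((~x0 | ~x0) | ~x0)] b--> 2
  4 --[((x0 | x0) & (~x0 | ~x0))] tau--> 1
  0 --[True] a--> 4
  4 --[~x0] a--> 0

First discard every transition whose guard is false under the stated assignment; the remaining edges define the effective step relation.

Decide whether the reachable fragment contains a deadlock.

Answer: DEADLOCK-FREE

Trace:
Reach set: {0,4}
  0: a→4  [deg 1]
  4: a→0  [deg 1]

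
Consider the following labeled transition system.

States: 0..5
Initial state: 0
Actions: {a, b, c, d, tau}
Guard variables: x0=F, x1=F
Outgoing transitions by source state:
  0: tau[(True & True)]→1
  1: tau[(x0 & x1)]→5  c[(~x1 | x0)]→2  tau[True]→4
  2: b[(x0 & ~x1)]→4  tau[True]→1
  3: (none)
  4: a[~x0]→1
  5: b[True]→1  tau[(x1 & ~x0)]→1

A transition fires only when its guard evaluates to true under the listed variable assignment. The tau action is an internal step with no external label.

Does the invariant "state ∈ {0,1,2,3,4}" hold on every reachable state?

Safe = {0,1,2,3,4}
Reach set: {0,1,2,4}
  0: ✓
  1: ✓
  2: ✓
  4: ✓

Answer: INVARIANT HOLDS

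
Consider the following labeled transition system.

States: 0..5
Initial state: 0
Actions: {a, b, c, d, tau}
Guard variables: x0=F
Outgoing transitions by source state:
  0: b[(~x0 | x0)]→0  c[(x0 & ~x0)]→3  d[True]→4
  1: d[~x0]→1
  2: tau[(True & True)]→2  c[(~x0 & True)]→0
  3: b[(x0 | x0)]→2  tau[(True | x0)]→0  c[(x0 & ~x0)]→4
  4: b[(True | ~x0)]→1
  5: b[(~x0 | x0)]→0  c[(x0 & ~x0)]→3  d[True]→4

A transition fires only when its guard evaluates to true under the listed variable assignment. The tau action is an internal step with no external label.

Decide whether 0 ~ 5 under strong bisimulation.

Bisimulation quotient by refinement:
  round 0: {{0,1,2,3,4,5}}
  round 1: {{0,5},{1},{2},{3},{4}}
Fixed point at round 2; 5 class(es).
0∈{0,5}, 5∈{0,5}

Answer: BISIMILAR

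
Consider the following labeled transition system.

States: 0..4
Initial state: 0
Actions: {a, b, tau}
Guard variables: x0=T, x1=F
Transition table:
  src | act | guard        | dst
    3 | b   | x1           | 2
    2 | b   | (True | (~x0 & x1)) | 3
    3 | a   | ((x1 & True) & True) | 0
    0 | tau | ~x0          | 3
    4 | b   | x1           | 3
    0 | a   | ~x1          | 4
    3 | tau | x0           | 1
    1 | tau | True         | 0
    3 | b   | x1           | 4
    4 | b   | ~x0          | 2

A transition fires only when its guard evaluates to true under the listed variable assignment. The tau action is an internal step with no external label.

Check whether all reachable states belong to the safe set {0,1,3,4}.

Answer: INVARIANT HOLDS

Analysis:
Safe = {0,1,3,4}
Reachable = {0,4}
  0: ok
  4: ok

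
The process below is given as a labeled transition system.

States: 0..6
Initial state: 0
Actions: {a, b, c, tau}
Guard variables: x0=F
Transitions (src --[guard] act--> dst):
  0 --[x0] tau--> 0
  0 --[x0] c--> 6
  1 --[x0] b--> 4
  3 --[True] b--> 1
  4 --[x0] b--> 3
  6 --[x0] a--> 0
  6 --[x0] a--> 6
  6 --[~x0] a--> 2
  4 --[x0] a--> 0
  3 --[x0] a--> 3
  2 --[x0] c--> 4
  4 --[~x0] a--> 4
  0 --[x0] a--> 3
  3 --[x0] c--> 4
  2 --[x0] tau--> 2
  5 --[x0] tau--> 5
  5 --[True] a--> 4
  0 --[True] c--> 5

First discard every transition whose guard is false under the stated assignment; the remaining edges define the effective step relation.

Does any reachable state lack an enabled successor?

Answer: DEADLOCK-FREE

Analysis:
Reach set: {0,4,5}
  0: c→5  [deg 1]
  4: a→4  [deg 1]
  5: a→4  [deg 1]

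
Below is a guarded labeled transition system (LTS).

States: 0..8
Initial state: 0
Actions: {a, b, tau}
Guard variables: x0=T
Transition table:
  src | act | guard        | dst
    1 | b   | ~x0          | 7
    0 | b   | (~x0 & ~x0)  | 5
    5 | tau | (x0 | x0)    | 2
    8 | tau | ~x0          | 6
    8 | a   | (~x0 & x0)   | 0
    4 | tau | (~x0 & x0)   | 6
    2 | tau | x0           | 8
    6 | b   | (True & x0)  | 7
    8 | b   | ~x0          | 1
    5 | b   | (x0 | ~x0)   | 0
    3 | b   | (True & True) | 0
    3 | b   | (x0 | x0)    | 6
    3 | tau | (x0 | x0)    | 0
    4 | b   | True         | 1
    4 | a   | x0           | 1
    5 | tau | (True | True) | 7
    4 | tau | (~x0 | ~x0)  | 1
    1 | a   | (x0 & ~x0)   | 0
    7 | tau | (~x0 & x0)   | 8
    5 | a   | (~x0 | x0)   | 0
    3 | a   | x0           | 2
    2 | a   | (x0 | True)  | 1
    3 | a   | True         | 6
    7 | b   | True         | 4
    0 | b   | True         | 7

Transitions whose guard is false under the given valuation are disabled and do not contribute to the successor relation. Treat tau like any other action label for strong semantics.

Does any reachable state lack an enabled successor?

Reachable = {0,1,4,7}
  0: b→7  [1 exit(s)]
  1: ∅  [STUCK]
  4: a→1  b→1  [2 exit(s)]
  7: b→4  [1 exit(s)]
witness 1: b·b·b

Answer: DEADLOCK at state 1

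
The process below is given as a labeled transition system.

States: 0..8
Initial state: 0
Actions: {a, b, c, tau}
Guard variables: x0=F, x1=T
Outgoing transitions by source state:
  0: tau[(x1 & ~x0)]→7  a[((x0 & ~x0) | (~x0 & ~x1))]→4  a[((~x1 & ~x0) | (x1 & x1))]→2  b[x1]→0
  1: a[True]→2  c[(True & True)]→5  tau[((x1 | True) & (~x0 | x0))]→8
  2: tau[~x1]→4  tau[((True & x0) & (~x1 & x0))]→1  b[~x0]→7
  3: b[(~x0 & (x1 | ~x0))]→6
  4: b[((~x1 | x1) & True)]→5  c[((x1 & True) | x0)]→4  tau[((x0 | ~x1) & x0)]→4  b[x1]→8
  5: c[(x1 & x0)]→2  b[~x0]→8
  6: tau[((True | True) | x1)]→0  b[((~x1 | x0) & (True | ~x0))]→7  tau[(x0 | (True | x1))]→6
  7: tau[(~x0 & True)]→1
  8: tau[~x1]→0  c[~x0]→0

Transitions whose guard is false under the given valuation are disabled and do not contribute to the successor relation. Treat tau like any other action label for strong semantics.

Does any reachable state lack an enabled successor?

Answer: DEADLOCK-FREE

Working:
R = {0,1,2,5,7,8}
  0: a→2  b→0  tau→7  [3 out]
  1: a→2  c→5  tau→8  [3 out]
  2: b→7  [1 out]
  5: b→8  [1 out]
  7: tau→1  [1 out]
  8: c→0  [1 out]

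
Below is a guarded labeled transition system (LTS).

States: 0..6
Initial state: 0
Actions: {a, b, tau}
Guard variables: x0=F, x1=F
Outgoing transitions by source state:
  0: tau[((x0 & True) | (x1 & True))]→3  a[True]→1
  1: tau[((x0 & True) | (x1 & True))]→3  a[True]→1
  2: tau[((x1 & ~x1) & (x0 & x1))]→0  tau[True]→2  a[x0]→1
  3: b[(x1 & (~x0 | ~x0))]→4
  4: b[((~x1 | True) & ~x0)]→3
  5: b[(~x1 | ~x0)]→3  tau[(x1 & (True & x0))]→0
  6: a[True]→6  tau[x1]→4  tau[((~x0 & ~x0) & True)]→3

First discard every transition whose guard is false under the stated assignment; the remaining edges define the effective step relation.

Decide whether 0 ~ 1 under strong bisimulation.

Compute ~ classes (split until stable):
  round 0: {{0,1,2,3,4,5,6}}
  round 1: {{0,1},{2},{3},{4,5},{6}}
5 equivalence class(es) (converged in 2)
[0]={0,1}  [1]={0,1}

Answer: BISIMILAR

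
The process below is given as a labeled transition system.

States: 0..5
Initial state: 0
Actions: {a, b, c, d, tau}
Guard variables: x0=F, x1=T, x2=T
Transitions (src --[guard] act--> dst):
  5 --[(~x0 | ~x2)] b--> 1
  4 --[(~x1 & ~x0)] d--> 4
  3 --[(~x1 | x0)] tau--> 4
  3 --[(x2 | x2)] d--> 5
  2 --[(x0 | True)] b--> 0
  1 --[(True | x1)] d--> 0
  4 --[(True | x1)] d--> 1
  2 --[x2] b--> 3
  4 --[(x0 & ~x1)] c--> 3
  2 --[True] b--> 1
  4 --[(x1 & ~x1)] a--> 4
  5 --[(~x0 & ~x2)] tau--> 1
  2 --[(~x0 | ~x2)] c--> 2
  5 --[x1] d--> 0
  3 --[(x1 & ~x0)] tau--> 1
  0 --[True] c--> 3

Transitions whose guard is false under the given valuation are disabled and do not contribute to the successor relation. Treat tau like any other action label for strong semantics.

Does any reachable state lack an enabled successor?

R = {0,1,3,5}
  0: c→3  [1 out]
  1: d→0  [1 out]
  3: d→5  tau→1  [2 out]
  5: b→1  d→0  [2 out]

Answer: DEADLOCK-FREE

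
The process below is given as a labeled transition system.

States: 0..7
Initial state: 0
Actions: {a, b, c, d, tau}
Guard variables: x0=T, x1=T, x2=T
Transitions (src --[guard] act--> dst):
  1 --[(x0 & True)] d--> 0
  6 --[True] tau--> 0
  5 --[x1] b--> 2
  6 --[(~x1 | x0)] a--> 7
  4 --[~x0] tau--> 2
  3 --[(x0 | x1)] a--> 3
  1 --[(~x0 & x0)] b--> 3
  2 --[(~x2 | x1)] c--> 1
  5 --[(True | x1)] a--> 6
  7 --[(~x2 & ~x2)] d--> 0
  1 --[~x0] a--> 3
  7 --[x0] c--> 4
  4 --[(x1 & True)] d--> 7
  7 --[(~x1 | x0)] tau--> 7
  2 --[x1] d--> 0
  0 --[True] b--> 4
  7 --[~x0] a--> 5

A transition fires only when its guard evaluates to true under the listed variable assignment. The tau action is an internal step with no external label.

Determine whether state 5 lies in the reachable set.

Answer: UNREACHABLE

Trace:
12 transition(s) survive guard evaluation.
depth 0: {0}
depth 1: {4}  cumulative {0,4}
depth 2: {7}  cumulative {0,4,7}
R = {0,4,7}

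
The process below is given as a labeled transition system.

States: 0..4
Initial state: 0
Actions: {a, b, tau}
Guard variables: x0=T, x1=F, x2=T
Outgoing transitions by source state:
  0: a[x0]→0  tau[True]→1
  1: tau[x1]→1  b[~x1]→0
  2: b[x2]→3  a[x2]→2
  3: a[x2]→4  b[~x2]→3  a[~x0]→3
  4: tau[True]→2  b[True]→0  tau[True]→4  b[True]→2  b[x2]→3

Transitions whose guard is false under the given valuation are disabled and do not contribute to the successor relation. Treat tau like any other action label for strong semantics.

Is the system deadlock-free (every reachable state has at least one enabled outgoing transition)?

Reach set: {0,1}
  0: a→0  tau→1  [deg 2]
  1: b→0  [deg 1]

Answer: DEADLOCK-FREE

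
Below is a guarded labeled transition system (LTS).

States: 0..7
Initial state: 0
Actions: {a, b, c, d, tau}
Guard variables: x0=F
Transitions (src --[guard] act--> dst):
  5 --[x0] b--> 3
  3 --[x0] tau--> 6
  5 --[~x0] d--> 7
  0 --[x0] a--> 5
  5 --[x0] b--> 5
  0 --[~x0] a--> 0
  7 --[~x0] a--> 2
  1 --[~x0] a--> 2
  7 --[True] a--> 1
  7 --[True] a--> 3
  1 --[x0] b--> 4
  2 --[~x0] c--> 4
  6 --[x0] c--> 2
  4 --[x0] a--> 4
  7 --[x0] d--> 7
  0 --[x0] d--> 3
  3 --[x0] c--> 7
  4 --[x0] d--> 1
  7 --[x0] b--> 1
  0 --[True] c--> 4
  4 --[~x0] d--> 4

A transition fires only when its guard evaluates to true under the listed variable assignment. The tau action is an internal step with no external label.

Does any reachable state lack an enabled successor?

Reachable = {0,4}
  0: a→0  c→4  [deg 2]
  4: d→4  [deg 1]

Answer: DEADLOCK-FREE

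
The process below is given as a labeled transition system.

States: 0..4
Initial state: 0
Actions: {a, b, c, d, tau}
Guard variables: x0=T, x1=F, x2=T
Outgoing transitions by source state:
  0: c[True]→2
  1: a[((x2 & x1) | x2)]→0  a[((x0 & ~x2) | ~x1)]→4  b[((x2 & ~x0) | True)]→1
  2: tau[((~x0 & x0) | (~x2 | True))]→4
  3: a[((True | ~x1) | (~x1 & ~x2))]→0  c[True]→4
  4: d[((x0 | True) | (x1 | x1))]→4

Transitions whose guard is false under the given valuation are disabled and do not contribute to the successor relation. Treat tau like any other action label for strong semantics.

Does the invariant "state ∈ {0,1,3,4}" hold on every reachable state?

Allowed set {0,1,3,4}
Reachable = {0,2,4}
  0: ok
  2: outside
  4: ok
reach 2 via c — violates

Answer: INVARIANT VIOLATED at state 2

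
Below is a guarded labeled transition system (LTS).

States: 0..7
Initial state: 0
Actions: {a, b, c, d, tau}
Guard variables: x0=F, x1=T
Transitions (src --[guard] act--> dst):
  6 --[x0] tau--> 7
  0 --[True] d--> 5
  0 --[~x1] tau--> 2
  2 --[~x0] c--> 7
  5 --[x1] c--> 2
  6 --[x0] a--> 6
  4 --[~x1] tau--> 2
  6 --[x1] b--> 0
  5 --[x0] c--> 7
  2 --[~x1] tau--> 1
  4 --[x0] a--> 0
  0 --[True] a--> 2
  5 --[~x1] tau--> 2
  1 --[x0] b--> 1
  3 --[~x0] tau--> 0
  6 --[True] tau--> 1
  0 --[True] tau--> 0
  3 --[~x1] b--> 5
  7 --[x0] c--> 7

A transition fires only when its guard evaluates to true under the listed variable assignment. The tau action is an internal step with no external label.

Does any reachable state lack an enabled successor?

R = {0,2,5,7}
  0: a→2  d→5  tau→0  [3 exit(s)]
  2: c→7  [1 exit(s)]
  5: c→2  [1 exit(s)]
  7: ∅  [deadlock]
trace reaching 7: a·c

Answer: DEADLOCK at state 7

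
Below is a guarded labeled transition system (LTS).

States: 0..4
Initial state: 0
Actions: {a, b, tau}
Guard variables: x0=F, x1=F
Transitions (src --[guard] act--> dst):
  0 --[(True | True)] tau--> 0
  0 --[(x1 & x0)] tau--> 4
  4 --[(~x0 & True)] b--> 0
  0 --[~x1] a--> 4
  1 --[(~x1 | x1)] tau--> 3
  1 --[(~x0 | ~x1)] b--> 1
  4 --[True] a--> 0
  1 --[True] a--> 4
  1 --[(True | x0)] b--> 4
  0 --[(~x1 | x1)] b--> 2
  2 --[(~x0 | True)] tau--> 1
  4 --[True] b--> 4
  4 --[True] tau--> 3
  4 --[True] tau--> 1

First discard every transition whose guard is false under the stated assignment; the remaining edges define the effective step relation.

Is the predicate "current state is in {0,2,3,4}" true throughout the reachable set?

Inv-set: {0,2,3,4}
R = {0,1,2,3,4}
  0: safe
  1: ✗ unsafe
  2: safe
  3: safe
  4: safe
counterexample path to 1: a·tau

Answer: INVARIANT VIOLATED at state 1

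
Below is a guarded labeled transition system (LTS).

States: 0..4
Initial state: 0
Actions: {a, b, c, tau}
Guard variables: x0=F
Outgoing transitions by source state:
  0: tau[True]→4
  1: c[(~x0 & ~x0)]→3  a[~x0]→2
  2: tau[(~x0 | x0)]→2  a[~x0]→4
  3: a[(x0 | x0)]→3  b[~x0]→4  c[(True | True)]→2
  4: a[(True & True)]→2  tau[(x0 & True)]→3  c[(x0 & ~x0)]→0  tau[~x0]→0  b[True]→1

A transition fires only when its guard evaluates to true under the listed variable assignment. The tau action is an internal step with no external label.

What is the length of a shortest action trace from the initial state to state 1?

BFS to 1:
  Layer 0: {0}
  Layer 1: {4}
  Layer 2: {1,2}
1 enters at depth 2; path tau·b

Answer: 2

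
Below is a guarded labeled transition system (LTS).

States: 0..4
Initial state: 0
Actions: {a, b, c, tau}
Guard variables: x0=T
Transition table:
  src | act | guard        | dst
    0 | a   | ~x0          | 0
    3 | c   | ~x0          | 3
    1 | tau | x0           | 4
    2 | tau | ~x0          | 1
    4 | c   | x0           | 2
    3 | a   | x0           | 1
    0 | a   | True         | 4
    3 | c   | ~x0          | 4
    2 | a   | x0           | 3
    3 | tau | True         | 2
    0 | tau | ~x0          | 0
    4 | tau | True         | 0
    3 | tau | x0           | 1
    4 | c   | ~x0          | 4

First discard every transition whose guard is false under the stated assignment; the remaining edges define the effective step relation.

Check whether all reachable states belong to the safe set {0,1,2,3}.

Answer: INVARIANT VIOLATED at state 4

Trace:
Allowed set {0,1,2,3}
R = {0,1,2,3,4}
  0: safe
  1: safe
  2: safe
  3: safe
  4: outside
counterexample path to 4: a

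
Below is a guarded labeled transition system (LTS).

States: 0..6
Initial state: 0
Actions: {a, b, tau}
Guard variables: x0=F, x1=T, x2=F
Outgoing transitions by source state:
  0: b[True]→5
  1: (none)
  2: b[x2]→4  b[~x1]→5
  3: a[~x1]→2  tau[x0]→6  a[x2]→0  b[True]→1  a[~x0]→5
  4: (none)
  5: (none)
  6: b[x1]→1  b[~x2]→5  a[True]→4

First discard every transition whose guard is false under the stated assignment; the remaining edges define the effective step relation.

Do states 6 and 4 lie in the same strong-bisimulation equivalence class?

Answer: NOT BISIMILAR

Working:
Refine partition for ~:
  P[0] = {{0,1,2,3,4,5,6}}
  P[1] = {{0},{1,2,4,5},{3,6}}
stable after 2 split(s): 3 block(s)
class of 6: {3,6}; class of 4: {1,2,4,5}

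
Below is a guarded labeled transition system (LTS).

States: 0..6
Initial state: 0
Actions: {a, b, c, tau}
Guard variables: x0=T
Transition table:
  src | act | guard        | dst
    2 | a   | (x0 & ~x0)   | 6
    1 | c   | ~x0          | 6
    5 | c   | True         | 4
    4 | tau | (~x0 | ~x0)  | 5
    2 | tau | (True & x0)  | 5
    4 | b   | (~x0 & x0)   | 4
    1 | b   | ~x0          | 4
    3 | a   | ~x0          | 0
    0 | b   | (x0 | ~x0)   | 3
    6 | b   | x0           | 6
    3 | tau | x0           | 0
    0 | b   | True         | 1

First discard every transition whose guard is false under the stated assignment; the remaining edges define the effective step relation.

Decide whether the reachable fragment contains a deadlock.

Reachable = {0,1,3}
  0: b→1  b→3  [deg 2]
  1: ∅  [no exit]
  3: tau→0  [deg 1]
witness 1: b

Answer: DEADLOCK at state 1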